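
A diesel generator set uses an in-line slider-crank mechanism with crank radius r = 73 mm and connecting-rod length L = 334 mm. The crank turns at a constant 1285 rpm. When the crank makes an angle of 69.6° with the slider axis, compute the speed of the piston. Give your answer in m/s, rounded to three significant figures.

9.92

ω = 2π·1285/60 = 134.6 rad/s
For an in-line slider-crank, x = r cosθ + √(L² − r² sin²θ), so v = −rω sinθ·[1 + r cosθ/√(L² − r² sin²θ)].
With r = 0.073 m, L = 0.334 m, θ = 69.6°: √(L² − r² sin²θ) = 0.32692 m.
v = −0.073·134.6·0.93728·[1 + 0.073·0.34857/0.32692] = -9.9238 m/s.
|v| = 9.9238 m/s.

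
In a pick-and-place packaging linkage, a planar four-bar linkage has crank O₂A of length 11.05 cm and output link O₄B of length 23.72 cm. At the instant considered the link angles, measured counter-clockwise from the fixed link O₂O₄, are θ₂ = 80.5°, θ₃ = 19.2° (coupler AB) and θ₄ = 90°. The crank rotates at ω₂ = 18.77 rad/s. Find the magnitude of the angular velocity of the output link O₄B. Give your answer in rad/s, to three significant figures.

ω₂ = 18.77 rad/s
Differentiating the loop-closure r₂e^{iθ₂}+r₃e^{iθ₃}=r₁+r₄e^{iθ₄} gives r₂ω₂e^{iθ₂}+r₃ω₃e^{iθ₃}=r₄ω₄e^{iθ₄}.
Eliminating the other unknown: ω₄ = r₂ω₂ sin(θ₂−θ₃) / [r₄ sin(θ₄−θ₃)].
Numerator sine = +0.87715; denominator sine = +0.94438.
Result = 0.1105·18.77·(+0.87715) / (0.2372·(+0.94438)) = +8.1215 rad/s; magnitude 8.1215 rad/s.

8.12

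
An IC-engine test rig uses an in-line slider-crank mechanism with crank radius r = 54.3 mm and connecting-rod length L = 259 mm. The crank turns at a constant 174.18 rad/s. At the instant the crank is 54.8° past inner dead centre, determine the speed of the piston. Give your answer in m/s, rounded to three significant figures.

ω = 174.2 rad/s
For an in-line slider-crank, x = r cosθ + √(L² − r² sin²θ), so v = −rω sinθ·[1 + r cosθ/√(L² − r² sin²θ)].
With r = 0.0543 m, L = 0.259 m, θ = 54.8°: √(L² − r² sin²θ) = 0.25517 m.
v = −0.0543·174.2·0.81714·[1 + 0.0543·0.57643/0.25517] = -8.6765 m/s.
|v| = 8.6765 m/s.

8.68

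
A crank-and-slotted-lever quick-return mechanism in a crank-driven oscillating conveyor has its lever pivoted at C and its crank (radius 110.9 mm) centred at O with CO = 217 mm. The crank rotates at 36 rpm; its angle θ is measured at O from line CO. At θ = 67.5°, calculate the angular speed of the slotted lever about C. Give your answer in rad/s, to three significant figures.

1.04

ω = 3.77 rad/s (from 36 rpm).
Crank pin A relative to C: A = (d + r cosθ, r sinθ); lever angle φ = atan2(r sinθ, d + r cosθ).
Differentiating tanφ: φ̇ = rω(d cosθ + r)/(d² + r² + 2dr cosθ).
d² + r² + 2dr cosθ = |CA|² = 0.0778066 m²;  d cosθ + r = +0.19394 m.
|ω_lever| = |0.1109·3.77·+0.19394| / 0.0778066 = 1.0421 rad/s.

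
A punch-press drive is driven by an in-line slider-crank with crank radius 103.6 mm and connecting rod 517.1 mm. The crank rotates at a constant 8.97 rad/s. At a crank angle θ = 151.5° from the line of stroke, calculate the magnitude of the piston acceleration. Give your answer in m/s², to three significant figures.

6.40

ω = 8.97 rad/s
x(θ) = r cosθ + √(L² − r² sin²θ); with ω constant, a = ω²·d²x/dθ².
d²x/dθ² = −r cosθ − r²(cos2θ)/√u − r⁴ sin²2θ/(4u^{3/2}),  u = L² − r² sin²θ = 0.264949 m².
Substituting r = 0.1036 m, L = 0.5171 m, θ = 151.5°: d²x/dθ² = +0.07954 m.
a = ω²·d²x/dθ² = (8.97)²·(+0.07954) = +6.3999 m/s²;  |a| = 6.3999 m/s².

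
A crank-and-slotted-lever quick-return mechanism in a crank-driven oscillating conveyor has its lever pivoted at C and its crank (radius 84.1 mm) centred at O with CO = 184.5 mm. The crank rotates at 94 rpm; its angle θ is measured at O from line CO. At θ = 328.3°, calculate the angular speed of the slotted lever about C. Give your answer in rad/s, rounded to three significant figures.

ω = 9.844 rad/s (from 94 rpm).
Crank pin A relative to C: A = (d + r cosθ, r sinθ); lever angle φ = atan2(r sinθ, d + r cosθ).
Differentiating tanφ: φ̇ = rω(d cosθ + r)/(d² + r² + 2dr cosθ).
d² + r² + 2dr cosθ = |CA|² = 0.0675162 m²;  d cosθ + r = +0.24107 m.
|ω_lever| = |0.0841·9.844·+0.24107| / 0.0675162 = 2.9559 rad/s.

2.96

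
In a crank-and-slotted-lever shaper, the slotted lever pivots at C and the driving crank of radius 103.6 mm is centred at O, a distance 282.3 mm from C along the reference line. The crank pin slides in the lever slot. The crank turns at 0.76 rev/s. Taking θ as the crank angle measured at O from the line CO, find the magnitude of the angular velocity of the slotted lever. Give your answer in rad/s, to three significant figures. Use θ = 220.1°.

1.22

ω = 4.775 rad/s (from 0.76 rev/s).
Crank pin A relative to C: A = (d + r cosθ, r sinθ); lever angle φ = atan2(r sinθ, d + r cosθ).
Differentiating tanφ: φ̇ = rω(d cosθ + r)/(d² + r² + 2dr cosθ).
d² + r² + 2dr cosθ = |CA|² = 0.045684 m²;  d cosθ + r = -0.11234 m.
|ω_lever| = |0.1036·4.775·-0.11234| / 0.045684 = 1.2165 rad/s.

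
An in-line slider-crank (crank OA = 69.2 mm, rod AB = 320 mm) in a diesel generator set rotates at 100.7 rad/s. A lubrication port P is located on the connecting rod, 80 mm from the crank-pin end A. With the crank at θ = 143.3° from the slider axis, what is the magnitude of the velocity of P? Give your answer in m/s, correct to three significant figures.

5.78

ω = 100.7 rad/s.  Crank-pin speed |V_A| = rω = 6.9684 m/s, perpendicular to OA.
Rod angle: sinφ = −(r/L) sinθ ⇒ φ = -7.425°; ω_rod = −rω cosθ/√(L²−r²sin²θ) = +17.607 rad/s.
V_P = V_A + ω_rod × AP, with AP = 0.08 m along the rod.
Components: V_Px = −rω sinθ − a·ω_rod·sinφ = -3.9825 m/s;  V_Py = rω cosθ + a·ω_rod·cosφ = -4.1903 m/s.
|V_P| = √(V_Px² + V_Py²) = 5.7809 m/s.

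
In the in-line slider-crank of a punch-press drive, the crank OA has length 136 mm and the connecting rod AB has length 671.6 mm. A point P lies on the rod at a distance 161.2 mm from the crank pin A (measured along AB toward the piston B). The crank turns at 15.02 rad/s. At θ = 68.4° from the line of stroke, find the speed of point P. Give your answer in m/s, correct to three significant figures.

ω = 15.02 rad/s.  Crank-pin speed |V_A| = rω = 2.0427 m/s, perpendicular to OA.
Rod angle: sinφ = −(r/L) sinθ ⇒ φ = -10.852°; ω_rod = −rω cosθ/√(L²−r²sin²θ) = -1.1401 rad/s.
V_P = V_A + ω_rod × AP, with AP = 0.1612 m along the rod.
Components: V_Px = −rω sinθ − a·ω_rod·sinφ = -1.9339 m/s;  V_Py = rω cosθ + a·ω_rod·cosφ = +0.57148 m/s.
|V_P| = √(V_Px² + V_Py²) = 2.0165 m/s.

2.02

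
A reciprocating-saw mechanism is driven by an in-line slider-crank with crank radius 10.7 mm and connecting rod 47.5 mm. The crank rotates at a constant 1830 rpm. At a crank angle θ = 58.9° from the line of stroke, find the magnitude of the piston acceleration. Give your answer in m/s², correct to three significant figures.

162

ω = 2π·1830/60 = 191.6 rad/s
x(θ) = r cosθ + √(L² − r² sin²θ); with ω constant, a = ω²·d²x/dθ².
d²x/dθ² = −r cosθ − r²(cos2θ)/√u − r⁴ sin²2θ/(4u^{3/2}),  u = L² − r² sin²θ = 0.00217231 m².
Substituting r = 0.0107 m, L = 0.0475 m, θ = 58.9°: d²x/dθ² = -0.0044066 m.
a = ω²·d²x/dθ² = (191.6)²·(-0.0044066) = -161.83 m/s²;  |a| = 161.83 m/s².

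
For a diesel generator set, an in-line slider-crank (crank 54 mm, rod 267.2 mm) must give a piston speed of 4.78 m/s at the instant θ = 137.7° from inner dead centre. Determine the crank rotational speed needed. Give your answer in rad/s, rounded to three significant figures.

For an in-line slider-crank, |v_piston| = rω|sinθ|·[1 + r cosθ/√(L² − r² sin²θ)].
With r = 0.054 m, L = 0.2672 m, θ = 137.7°: the bracketed kinematic factor |dx/dθ| = 0.030859 m.
ω = v/|dx/dθ| = 4.78/0.030859 = 154.9 rad/s.

155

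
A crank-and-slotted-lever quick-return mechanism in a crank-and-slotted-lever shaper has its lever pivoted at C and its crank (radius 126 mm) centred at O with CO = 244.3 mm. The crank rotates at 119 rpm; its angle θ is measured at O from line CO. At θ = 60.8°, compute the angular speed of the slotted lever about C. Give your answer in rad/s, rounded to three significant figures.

3.65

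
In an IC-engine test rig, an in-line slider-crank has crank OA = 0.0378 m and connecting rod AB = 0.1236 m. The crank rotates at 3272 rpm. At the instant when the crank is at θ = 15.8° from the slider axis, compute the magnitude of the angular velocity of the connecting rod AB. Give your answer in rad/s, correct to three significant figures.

101

ω = 342.6 rad/s (converted from 3272 rpm).
The rod makes angle φ with the slider axis where L sinφ = r sinθ; differentiating, L cosφ·φ̇ = r ω cosθ.
L cosφ = √(L² − r² sin²θ) = 0.12317 m.
|ω_rod| = r ω |cosθ| / √(L² − r² sin²θ) = 0.0378·342.6·0.96222/0.12317 = 101.18 rad/s.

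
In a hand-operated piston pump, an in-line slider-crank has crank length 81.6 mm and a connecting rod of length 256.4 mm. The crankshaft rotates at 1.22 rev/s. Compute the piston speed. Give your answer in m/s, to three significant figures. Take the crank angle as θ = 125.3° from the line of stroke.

ω = 2π·1.22 = 7.665 rad/s
For an in-line slider-crank, x = r cosθ + √(L² − r² sin²θ), so v = −rω sinθ·[1 + r cosθ/√(L² − r² sin²θ)].
With r = 0.0816 m, L = 0.2564 m, θ = 125.3°: √(L² − r² sin²θ) = 0.2476 m.
v = −0.0816·7.665·0.81614·[1 + 0.0816·-0.57786/0.2476] = -0.41328 m/s.
|v| = 0.41328 m/s.

0.413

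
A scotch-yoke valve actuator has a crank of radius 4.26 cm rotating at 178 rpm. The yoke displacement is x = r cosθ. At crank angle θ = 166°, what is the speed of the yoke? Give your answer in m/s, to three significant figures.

0.192

ω = 18.64 rad/s (from 178 rpm).
x = r cosθ ⇒ ẋ = −rω sinθ.
|v| = rω|sinθ| = 0.0426·18.64·|sin 166°| = 0.1921 m/s.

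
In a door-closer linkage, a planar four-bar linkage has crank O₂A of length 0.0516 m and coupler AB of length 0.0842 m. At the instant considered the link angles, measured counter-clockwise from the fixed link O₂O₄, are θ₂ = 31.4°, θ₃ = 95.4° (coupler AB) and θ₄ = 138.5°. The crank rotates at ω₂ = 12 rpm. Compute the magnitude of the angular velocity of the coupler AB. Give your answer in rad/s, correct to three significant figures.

ω₂ = 1.257 rad/s (from 12 rpm).
Differentiating the loop-closure r₂e^{iθ₂}+r₃e^{iθ₃}=r₁+r₄e^{iθ₄} gives r₂ω₂e^{iθ₂}+r₃ω₃e^{iθ₃}=r₄ω₄e^{iθ₄}.
Eliminating the other unknown: ω₃ = r₂ω₂ sin(θ₄−θ₂) / [r₃ sin(θ₃−θ₄)].
Numerator sine = +0.95579; denominator sine = -0.68327.
Result = 0.0516·1.257·(+0.95579) / (0.0842·(-0.68327)) = -1.0773 rad/s; magnitude 1.0773 rad/s.

1.08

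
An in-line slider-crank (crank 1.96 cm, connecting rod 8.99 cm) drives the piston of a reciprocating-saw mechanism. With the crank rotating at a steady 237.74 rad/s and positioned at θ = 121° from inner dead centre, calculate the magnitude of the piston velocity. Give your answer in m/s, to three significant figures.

ω = 237.7 rad/s
For an in-line slider-crank, x = r cosθ + √(L² − r² sin²θ), so v = −rω sinθ·[1 + r cosθ/√(L² − r² sin²θ)].
With r = 0.0196 m, L = 0.0899 m, θ = 121°: √(L² − r² sin²θ) = 0.088316 m.
v = −0.0196·237.7·0.85717·[1 + 0.0196·-0.51504/0.088316] = -3.5376 m/s.
|v| = 3.5376 m/s.

3.54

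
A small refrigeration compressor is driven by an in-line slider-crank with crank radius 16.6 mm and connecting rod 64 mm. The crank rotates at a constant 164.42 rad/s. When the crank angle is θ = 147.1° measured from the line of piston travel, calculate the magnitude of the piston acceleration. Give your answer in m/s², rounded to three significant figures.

327

ω = 164.4 rad/s
x(θ) = r cosθ + √(L² − r² sin²θ); with ω constant, a = ω²·d²x/dθ².
d²x/dθ² = −r cosθ − r²(cos2θ)/√u − r⁴ sin²2θ/(4u^{3/2}),  u = L² − r² sin²θ = 0.0040147 m².
Substituting r = 0.0166 m, L = 0.064 m, θ = 147.1°: d²x/dθ² = +0.012093 m.
a = ω²·d²x/dθ² = (164.4)²·(+0.012093) = +326.92 m/s²;  |a| = 326.92 m/s².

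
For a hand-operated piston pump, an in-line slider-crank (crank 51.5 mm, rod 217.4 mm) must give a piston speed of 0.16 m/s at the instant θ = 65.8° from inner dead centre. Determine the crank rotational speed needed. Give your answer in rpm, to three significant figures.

29.6

For an in-line slider-crank, |v_piston| = rω|sinθ|·[1 + r cosθ/√(L² − r² sin²θ)].
With r = 0.0515 m, L = 0.2174 m, θ = 65.8°: the bracketed kinematic factor |dx/dθ| = 0.051646 m.
ω = v/|dx/dθ| = 0.16/0.051646 = 3.098 rad/s.
N = 60ω/(2π) = 29.584 rpm.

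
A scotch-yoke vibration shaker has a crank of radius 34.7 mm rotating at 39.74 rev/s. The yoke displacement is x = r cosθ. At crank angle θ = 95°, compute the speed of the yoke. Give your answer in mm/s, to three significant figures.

8630

ω = 249.7 rad/s (from 39.74 rev/s).
x = r cosθ ⇒ ẋ = −rω sinθ.
|v| = rω|sinθ| = 0.0347·249.7·|sin 95°| = 8.6314 m/s = 8631.4 mm/s.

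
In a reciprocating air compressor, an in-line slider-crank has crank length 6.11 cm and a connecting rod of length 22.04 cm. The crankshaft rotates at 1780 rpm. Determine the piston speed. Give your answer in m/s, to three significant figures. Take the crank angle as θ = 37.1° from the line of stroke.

8.41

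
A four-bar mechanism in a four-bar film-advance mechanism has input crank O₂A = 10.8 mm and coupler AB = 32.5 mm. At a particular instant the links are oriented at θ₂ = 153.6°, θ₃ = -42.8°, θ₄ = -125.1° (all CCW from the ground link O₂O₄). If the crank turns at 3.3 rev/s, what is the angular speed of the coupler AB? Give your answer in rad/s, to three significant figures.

ω₂ = 20.73 rad/s (from 3.3 rev/s).
Differentiating the loop-closure r₂e^{iθ₂}+r₃e^{iθ₃}=r₁+r₄e^{iθ₄} gives r₂ω₂e^{iθ₂}+r₃ω₃e^{iθ₃}=r₄ω₄e^{iθ₄}.
Eliminating the other unknown: ω₃ = r₂ω₂ sin(θ₄−θ₂) / [r₃ sin(θ₃−θ₄)].
Numerator sine = +0.98849; denominator sine = +0.99098.
Result = 0.0108·20.73·(+0.98849) / (0.0325·(+0.99098)) = +6.8729 rad/s; magnitude 6.8729 rad/s.

6.87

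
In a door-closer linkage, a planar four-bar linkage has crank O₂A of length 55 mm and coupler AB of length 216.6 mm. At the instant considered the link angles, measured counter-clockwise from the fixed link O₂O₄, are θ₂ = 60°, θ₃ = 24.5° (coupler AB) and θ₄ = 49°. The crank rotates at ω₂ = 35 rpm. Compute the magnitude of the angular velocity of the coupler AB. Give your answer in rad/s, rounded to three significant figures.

0.428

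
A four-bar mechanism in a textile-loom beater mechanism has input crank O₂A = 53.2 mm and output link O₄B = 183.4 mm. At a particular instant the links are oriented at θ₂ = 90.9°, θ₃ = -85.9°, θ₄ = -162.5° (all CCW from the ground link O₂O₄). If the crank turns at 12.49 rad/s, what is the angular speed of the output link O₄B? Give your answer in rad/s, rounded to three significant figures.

0.208

ω₂ = 12.49 rad/s
Differentiating the loop-closure r₂e^{iθ₂}+r₃e^{iθ₃}=r₁+r₄e^{iθ₄} gives r₂ω₂e^{iθ₂}+r₃ω₃e^{iθ₃}=r₄ω₄e^{iθ₄}.
Eliminating the other unknown: ω₄ = r₂ω₂ sin(θ₂−θ₃) / [r₄ sin(θ₄−θ₃)].
Numerator sine = +0.05582; denominator sine = -0.97278.
Result = 0.0532·12.49·(+0.05582) / (0.1834·(-0.97278)) = -0.2079 rad/s; magnitude 0.2079 rad/s.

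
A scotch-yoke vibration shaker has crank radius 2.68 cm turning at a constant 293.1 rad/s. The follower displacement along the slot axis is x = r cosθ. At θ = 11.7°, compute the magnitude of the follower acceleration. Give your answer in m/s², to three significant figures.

2250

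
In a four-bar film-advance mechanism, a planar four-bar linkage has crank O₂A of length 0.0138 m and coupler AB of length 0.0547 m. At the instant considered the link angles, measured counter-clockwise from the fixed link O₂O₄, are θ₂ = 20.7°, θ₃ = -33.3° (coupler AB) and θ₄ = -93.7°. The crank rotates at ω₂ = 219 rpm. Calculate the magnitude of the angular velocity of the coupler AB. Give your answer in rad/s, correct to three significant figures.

ω₂ = 22.93 rad/s (from 219 rpm).
Differentiating the loop-closure r₂e^{iθ₂}+r₃e^{iθ₃}=r₁+r₄e^{iθ₄} gives r₂ω₂e^{iθ₂}+r₃ω₃e^{iθ₃}=r₄ω₄e^{iθ₄}.
Eliminating the other unknown: ω₃ = r₂ω₂ sin(θ₄−θ₂) / [r₃ sin(θ₃−θ₄)].
Numerator sine = -0.91068; denominator sine = +0.86949.
Result = 0.0138·22.93·(-0.91068) / (0.0547·(+0.86949)) = -6.0599 rad/s; magnitude 6.0599 rad/s.

6.06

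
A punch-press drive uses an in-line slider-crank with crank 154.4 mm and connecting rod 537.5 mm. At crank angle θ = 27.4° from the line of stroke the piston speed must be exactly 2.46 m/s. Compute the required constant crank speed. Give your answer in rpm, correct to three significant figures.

263

For an in-line slider-crank, |v_piston| = rω|sinθ|·[1 + r cosθ/√(L² − r² sin²θ)].
With r = 0.1544 m, L = 0.5375 m, θ = 27.4°: the bracketed kinematic factor |dx/dθ| = 0.089336 m.
ω = v/|dx/dθ| = 2.46/0.089336 = 27.536 rad/s.
N = 60ω/(2π) = 262.95 rpm.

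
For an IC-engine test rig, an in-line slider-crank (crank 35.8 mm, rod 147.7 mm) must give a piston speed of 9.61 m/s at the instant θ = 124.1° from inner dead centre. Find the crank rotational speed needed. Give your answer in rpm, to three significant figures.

3590

For an in-line slider-crank, |v_piston| = rω|sinθ|·[1 + r cosθ/√(L² − r² sin²θ)].
With r = 0.0358 m, L = 0.1477 m, θ = 124.1°: the bracketed kinematic factor |dx/dθ| = 0.025533 m.
ω = v/|dx/dθ| = 9.61/0.025533 = 376.38 rad/s.
N = 60ω/(2π) = 3594.2 rpm.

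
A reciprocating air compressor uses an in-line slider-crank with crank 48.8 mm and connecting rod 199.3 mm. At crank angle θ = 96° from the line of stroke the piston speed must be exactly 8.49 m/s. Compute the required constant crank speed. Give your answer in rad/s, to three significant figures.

180

For an in-line slider-crank, |v_piston| = rω|sinθ|·[1 + r cosθ/√(L² − r² sin²θ)].
With r = 0.0488 m, L = 0.1993 m, θ = 96°: the bracketed kinematic factor |dx/dθ| = 0.047252 m.
ω = v/|dx/dθ| = 8.49/0.047252 = 179.68 rad/s.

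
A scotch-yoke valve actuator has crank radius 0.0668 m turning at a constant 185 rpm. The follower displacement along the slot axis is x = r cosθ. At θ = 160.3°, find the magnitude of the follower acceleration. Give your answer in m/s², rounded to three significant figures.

23.6

ω = 19.37 rad/s (from 185 rpm).
x = r cosθ ⇒ ẍ = −rω² cosθ (ω constant).
|a| = rω²|cosθ| = 0.0668·(19.37)²·|cos 160.3°| = 23.604 m/s².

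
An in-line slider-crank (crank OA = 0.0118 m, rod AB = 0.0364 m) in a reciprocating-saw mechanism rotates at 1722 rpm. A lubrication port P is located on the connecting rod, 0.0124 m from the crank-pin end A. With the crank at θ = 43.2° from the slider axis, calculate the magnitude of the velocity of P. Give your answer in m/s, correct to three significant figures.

1.88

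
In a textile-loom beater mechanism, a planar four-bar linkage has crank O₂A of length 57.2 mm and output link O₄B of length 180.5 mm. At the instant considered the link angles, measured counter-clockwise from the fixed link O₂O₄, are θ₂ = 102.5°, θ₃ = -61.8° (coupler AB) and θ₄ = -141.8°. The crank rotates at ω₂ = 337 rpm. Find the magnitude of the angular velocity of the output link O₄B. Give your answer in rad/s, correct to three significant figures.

3.07

ω₂ = 35.29 rad/s (from 337 rpm).
Differentiating the loop-closure r₂e^{iθ₂}+r₃e^{iθ₃}=r₁+r₄e^{iθ₄} gives r₂ω₂e^{iθ₂}+r₃ω₃e^{iθ₃}=r₄ω₄e^{iθ₄}.
Eliminating the other unknown: ω₄ = r₂ω₂ sin(θ₂−θ₃) / [r₄ sin(θ₄−θ₃)].
Numerator sine = +0.27060; denominator sine = -0.98481.
Result = 0.0572·35.29·(+0.27060) / (0.1805·(-0.98481)) = -3.0729 rad/s; magnitude 3.0729 rad/s.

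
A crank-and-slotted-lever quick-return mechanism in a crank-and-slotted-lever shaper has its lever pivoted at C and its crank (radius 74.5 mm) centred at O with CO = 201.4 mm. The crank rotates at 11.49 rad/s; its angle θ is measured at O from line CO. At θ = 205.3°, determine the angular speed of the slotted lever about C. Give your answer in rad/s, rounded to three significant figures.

ω = 11.49 rad/s
Crank pin A relative to C: A = (d + r cosθ, r sinθ); lever angle φ = atan2(r sinθ, d + r cosθ).
Differentiating tanφ: φ̇ = rω(d cosθ + r)/(d² + r² + 2dr cosθ).
d² + r² + 2dr cosθ = |CA|² = 0.018982 m²;  d cosθ + r = -0.10758 m.
|ω_lever| = |0.0745·11.49·-0.10758| / 0.018982 = 4.8515 rad/s.

4.85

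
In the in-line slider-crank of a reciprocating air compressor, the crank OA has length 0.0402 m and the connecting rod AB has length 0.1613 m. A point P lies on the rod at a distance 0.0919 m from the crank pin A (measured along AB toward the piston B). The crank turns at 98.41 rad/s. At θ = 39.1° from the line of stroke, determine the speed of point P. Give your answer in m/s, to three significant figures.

ω = 98.41 rad/s.  Crank-pin speed |V_A| = rω = 3.9561 m/s, perpendicular to OA.
Rod angle: sinφ = −(r/L) sinθ ⇒ φ = -9.043°; ω_rod = −rω cosθ/√(L²−r²sin²θ) = -19.273 rad/s.
V_P = V_A + ω_rod × AP, with AP = 0.0919 m along the rod.
Components: V_Px = −rω sinθ − a·ω_rod·sinφ = -2.7734 m/s;  V_Py = rω cosθ + a·ω_rod·cosφ = +1.3209 m/s.
|V_P| = √(V_Px² + V_Py²) = 3.0719 m/s.

3.07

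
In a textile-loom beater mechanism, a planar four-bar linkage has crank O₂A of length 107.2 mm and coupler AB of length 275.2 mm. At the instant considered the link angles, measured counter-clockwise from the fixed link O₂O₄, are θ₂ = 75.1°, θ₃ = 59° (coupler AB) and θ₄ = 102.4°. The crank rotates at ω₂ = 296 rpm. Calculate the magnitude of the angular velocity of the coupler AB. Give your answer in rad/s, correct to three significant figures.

8.06

ω₂ = 31 rad/s (from 296 rpm).
Differentiating the loop-closure r₂e^{iθ₂}+r₃e^{iθ₃}=r₁+r₄e^{iθ₄} gives r₂ω₂e^{iθ₂}+r₃ω₃e^{iθ₃}=r₄ω₄e^{iθ₄}.
Eliminating the other unknown: ω₃ = r₂ω₂ sin(θ₄−θ₂) / [r₃ sin(θ₃−θ₄)].
Numerator sine = +0.45865; denominator sine = -0.68709.
Result = 0.1072·31·(+0.45865) / (0.2752·(-0.68709)) = -8.06 rad/s; magnitude 8.06 rad/s.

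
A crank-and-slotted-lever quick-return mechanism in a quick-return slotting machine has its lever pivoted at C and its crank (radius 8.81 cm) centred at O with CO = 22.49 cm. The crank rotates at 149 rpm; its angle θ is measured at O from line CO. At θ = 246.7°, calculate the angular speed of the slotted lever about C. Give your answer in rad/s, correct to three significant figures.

ω = 15.6 rad/s (from 149 rpm).
Crank pin A relative to C: A = (d + r cosθ, r sinθ); lever angle φ = atan2(r sinθ, d + r cosθ).
Differentiating tanφ: φ̇ = rω(d cosθ + r)/(d² + r² + 2dr cosθ).
d² + r² + 2dr cosθ = |CA|² = 0.0426672 m²;  d cosθ + r = -0.00085818 m.
|ω_lever| = |0.0881·15.6·-0.00085818| / 0.0426672 = 0.027649 rad/s.

0.0276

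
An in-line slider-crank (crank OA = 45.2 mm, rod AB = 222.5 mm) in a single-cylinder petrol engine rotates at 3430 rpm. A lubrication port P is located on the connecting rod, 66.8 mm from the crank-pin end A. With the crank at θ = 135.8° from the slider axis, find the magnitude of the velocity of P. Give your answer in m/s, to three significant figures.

ω = 359.2 rad/s.  Crank-pin speed |V_A| = rω = 16.235 m/s, perpendicular to OA.
Rod angle: sinφ = −(r/L) sinθ ⇒ φ = -8.142°; ω_rod = −rω cosθ/√(L²−r²sin²θ) = +52.844 rad/s.
V_P = V_A + ω_rod × AP, with AP = 0.0668 m along the rod.
Components: V_Px = −rω sinθ − a·ω_rod·sinφ = -10.819 m/s;  V_Py = rω cosθ + a·ω_rod·cosφ = -8.1449 m/s.
|V_P| = √(V_Px² + V_Py²) = 13.542 m/s.

13.5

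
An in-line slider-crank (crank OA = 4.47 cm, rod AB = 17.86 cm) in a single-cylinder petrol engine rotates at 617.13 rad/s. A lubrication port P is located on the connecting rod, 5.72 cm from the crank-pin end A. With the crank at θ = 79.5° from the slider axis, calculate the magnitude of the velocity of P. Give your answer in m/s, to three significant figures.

ω = 617.1 rad/s.  Crank-pin speed |V_A| = rω = 27.586 m/s, perpendicular to OA.
Rod angle: sinφ = −(r/L) sinθ ⇒ φ = -14.246°; ω_rod = −rω cosθ/√(L²−r²sin²θ) = -29.04 rad/s.
V_P = V_A + ω_rod × AP, with AP = 0.0572 m along the rod.
Components: V_Px = −rω sinθ − a·ω_rod·sinφ = -27.533 m/s;  V_Py = rω cosθ + a·ω_rod·cosφ = +3.4171 m/s.
|V_P| = √(V_Px² + V_Py²) = 27.744 m/s.

27.7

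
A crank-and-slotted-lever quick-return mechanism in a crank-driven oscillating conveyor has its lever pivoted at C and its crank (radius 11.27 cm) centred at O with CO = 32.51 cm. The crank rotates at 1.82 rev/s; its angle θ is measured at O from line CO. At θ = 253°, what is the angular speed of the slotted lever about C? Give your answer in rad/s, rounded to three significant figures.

ω = 11.44 rad/s (from 1.82 rev/s).
Crank pin A relative to C: A = (d + r cosθ, r sinθ); lever angle φ = atan2(r sinθ, d + r cosθ).
Differentiating tanφ: φ̇ = rω(d cosθ + r)/(d² + r² + 2dr cosθ).
d² + r² + 2dr cosθ = |CA|² = 0.096967 m²;  d cosθ + r = +0.01765 m.
|ω_lever| = |0.1127·11.44·+0.01765| / 0.096967 = 0.23458 rad/s.

0.235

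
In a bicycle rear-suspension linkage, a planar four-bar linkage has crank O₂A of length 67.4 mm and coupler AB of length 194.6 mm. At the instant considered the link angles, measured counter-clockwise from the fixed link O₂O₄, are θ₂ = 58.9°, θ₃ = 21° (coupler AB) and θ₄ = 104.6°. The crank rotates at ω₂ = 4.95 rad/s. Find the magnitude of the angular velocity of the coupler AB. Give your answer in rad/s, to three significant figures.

1.23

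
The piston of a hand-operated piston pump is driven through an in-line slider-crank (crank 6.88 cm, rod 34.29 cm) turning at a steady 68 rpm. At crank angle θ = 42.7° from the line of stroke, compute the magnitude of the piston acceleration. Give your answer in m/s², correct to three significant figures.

2.63

ω = 2π·68/60 = 7.121 rad/s
x(θ) = r cosθ + √(L² − r² sin²θ); with ω constant, a = ω²·d²x/dθ².
d²x/dθ² = −r cosθ − r²(cos2θ)/√u − r⁴ sin²2θ/(4u^{3/2}),  u = L² − r² sin²θ = 0.115403 m².
Substituting r = 0.0688 m, L = 0.3429 m, θ = 42.7°: d²x/dθ² = -0.051822 m.
a = ω²·d²x/dθ² = (7.121)²·(-0.051822) = -2.6278 m/s²;  |a| = 2.6278 m/s².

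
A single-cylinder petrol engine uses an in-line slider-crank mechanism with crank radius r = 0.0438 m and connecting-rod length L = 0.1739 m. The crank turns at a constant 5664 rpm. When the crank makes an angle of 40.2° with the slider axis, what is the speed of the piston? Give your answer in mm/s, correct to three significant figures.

20000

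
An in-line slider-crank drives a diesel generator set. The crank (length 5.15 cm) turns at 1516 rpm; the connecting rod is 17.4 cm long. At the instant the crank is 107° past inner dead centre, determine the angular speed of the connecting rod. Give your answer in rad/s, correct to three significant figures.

14.3

ω = 158.8 rad/s (converted from 1516 rpm).
The rod makes angle φ with the slider axis where L sinφ = r sinθ; differentiating, L cosφ·φ̇ = r ω cosθ.
L cosφ = √(L² − r² sin²θ) = 0.16688 m.
|ω_rod| = r ω |cosθ| / √(L² − r² sin²θ) = 0.0515·158.8·0.29237/0.16688 = 14.324 rad/s.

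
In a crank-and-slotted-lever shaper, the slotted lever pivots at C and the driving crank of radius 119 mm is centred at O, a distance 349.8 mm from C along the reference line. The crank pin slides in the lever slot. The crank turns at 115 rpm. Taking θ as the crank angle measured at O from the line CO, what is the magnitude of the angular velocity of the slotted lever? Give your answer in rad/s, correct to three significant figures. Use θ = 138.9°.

ω = 12.04 rad/s (from 115 rpm).
Crank pin A relative to C: A = (d + r cosθ, r sinθ); lever angle φ = atan2(r sinθ, d + r cosθ).
Differentiating tanφ: φ̇ = rω(d cosθ + r)/(d² + r² + 2dr cosθ).
d² + r² + 2dr cosθ = |CA|² = 0.0737851 m²;  d cosθ + r = -0.1446 m.
|ω_lever| = |0.119·12.04·-0.1446| / 0.0737851 = 2.8084 rad/s.

2.81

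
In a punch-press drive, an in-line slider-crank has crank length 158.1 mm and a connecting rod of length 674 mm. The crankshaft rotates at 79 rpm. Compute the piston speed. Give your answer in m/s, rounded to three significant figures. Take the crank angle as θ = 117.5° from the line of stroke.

ω = 2π·79/60 = 8.273 rad/s
For an in-line slider-crank, x = r cosθ + √(L² − r² sin²θ), so v = −rω sinθ·[1 + r cosθ/√(L² − r² sin²θ)].
With r = 0.1581 m, L = 0.674 m, θ = 117.5°: √(L² − r² sin²θ) = 0.65925 m.
v = −0.1581·8.273·0.88701·[1 + 0.1581·-0.46175/0.65925] = -1.0317 m/s.
|v| = 1.0317 m/s.

1.03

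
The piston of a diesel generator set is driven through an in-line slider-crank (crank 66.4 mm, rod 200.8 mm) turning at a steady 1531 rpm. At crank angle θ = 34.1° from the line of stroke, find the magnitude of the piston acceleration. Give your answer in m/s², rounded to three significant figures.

1640

ω = 2π·1531/60 = 160.3 rad/s
x(θ) = r cosθ + √(L² − r² sin²θ); with ω constant, a = ω²·d²x/dθ².
d²x/dθ² = −r cosθ − r²(cos2θ)/√u − r⁴ sin²2θ/(4u^{3/2}),  u = L² − r² sin²θ = 0.0389348 m².
Substituting r = 0.0664 m, L = 0.2008 m, θ = 34.1°: d²x/dθ² = -0.063826 m.
a = ω²·d²x/dθ² = (160.3)²·(-0.063826) = -1640.6 m/s²;  |a| = 1640.6 m/s².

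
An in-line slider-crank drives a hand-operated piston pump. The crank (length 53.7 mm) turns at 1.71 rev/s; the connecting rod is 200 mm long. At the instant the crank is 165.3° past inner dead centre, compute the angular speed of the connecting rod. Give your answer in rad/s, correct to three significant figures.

ω = 10.74 rad/s (converted from 1.71 rev/s).
The rod makes angle φ with the slider axis where L sinφ = r sinθ; differentiating, L cosφ·φ̇ = r ω cosθ.
L cosφ = √(L² − r² sin²θ) = 0.19954 m.
|ω_rod| = r ω |cosθ| / √(L² − r² sin²θ) = 0.0537·10.74·0.96727/0.19954 = 2.7969 rad/s.

2.80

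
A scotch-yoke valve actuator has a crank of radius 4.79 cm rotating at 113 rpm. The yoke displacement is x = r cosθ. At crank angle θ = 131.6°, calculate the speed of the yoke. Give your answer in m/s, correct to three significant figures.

ω = 11.83 rad/s (from 113 rpm).
x = r cosθ ⇒ ẋ = −rω sinθ.
|v| = rω|sinθ| = 0.0479·11.83·|sin 131.6°| = 0.42386 m/s.

0.424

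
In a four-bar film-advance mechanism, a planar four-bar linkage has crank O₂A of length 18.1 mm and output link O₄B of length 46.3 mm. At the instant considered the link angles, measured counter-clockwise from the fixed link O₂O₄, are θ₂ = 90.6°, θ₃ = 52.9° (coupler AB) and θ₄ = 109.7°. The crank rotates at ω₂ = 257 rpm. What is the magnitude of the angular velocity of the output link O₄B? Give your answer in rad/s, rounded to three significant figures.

ω₂ = 26.91 rad/s (from 257 rpm).
Differentiating the loop-closure r₂e^{iθ₂}+r₃e^{iθ₃}=r₁+r₄e^{iθ₄} gives r₂ω₂e^{iθ₂}+r₃ω₃e^{iθ₃}=r₄ω₄e^{iθ₄}.
Eliminating the other unknown: ω₄ = r₂ω₂ sin(θ₂−θ₃) / [r₄ sin(θ₄−θ₃)].
Numerator sine = +0.61153; denominator sine = +0.83676.
Result = 0.0181·26.91·(+0.61153) / (0.0463·(+0.83676)) = +7.689 rad/s; magnitude 7.689 rad/s.

7.69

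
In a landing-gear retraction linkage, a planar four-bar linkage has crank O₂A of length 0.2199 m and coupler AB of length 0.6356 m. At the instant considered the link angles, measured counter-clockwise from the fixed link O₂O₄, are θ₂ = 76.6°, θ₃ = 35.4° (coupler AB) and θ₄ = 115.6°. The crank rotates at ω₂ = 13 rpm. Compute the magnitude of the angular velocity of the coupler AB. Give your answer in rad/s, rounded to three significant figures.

ω₂ = 1.361 rad/s (from 13 rpm).
Differentiating the loop-closure r₂e^{iθ₂}+r₃e^{iθ₃}=r₁+r₄e^{iθ₄} gives r₂ω₂e^{iθ₂}+r₃ω₃e^{iθ₃}=r₄ω₄e^{iθ₄}.
Eliminating the other unknown: ω₃ = r₂ω₂ sin(θ₄−θ₂) / [r₃ sin(θ₃−θ₄)].
Numerator sine = +0.62932; denominator sine = -0.98541.
Result = 0.2199·1.361·(+0.62932) / (0.6356·(-0.98541)) = -0.30079 rad/s; magnitude 0.30079 rad/s.

0.301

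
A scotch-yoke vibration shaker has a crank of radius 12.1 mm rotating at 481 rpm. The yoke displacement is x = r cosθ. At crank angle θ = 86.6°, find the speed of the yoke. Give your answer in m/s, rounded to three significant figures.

0.608

ω = 50.37 rad/s (from 481 rpm).
x = r cosθ ⇒ ẋ = −rω sinθ.
|v| = rω|sinθ| = 0.0121·50.37·|sin 86.6°| = 0.60841 m/s.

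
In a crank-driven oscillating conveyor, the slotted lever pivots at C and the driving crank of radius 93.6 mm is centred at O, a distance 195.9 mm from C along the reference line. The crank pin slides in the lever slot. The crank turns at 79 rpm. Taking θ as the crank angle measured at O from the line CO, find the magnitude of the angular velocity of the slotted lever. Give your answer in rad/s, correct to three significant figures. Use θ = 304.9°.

ω = 8.273 rad/s (from 79 rpm).
Crank pin A relative to C: A = (d + r cosθ, r sinθ); lever angle φ = atan2(r sinθ, d + r cosθ).
Differentiating tanφ: φ̇ = rω(d cosθ + r)/(d² + r² + 2dr cosθ).
d² + r² + 2dr cosθ = |CA|² = 0.0681198 m²;  d cosθ + r = +0.20568 m.
|ω_lever| = |0.0936·8.273·+0.20568| / 0.0681198 = 2.3381 rad/s.

2.34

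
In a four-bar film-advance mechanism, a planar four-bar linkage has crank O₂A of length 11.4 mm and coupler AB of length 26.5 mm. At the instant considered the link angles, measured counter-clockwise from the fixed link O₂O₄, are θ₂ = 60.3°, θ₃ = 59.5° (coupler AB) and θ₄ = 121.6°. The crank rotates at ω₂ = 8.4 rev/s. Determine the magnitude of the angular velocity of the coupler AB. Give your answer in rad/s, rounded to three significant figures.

22.5

ω₂ = 52.78 rad/s (from 8.4 rev/s).
Differentiating the loop-closure r₂e^{iθ₂}+r₃e^{iθ₃}=r₁+r₄e^{iθ₄} gives r₂ω₂e^{iθ₂}+r₃ω₃e^{iθ₃}=r₄ω₄e^{iθ₄}.
Eliminating the other unknown: ω₃ = r₂ω₂ sin(θ₄−θ₂) / [r₃ sin(θ₃−θ₄)].
Numerator sine = +0.87715; denominator sine = -0.88377.
Result = 0.0114·52.78·(+0.87715) / (0.0265·(-0.88377)) = -22.535 rad/s; magnitude 22.535 rad/s.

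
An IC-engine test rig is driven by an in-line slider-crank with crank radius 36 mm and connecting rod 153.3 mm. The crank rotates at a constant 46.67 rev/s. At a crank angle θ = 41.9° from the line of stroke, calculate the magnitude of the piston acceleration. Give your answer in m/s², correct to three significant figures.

2390

ω = 2π·46.7 = 293.2 rad/s
x(θ) = r cosθ + √(L² − r² sin²θ); with ω constant, a = ω²·d²x/dθ².
d²x/dθ² = −r cosθ − r²(cos2θ)/√u − r⁴ sin²2θ/(4u^{3/2}),  u = L² − r² sin²θ = 0.0229229 m².
Substituting r = 0.036 m, L = 0.1533 m, θ = 41.9°: d²x/dθ² = -0.027839 m.
a = ω²·d²x/dθ² = (293.2)²·(-0.027839) = -2393.8 m/s²;  |a| = 2393.8 m/s².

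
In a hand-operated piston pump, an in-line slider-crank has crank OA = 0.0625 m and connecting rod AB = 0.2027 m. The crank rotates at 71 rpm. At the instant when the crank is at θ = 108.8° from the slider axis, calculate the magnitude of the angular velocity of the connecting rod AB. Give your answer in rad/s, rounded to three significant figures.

ω = 7.435 rad/s (converted from 71 rpm).
The rod makes angle φ with the slider axis where L sinφ = r sinθ; differentiating, L cosφ·φ̇ = r ω cosθ.
L cosφ = √(L² − r² sin²θ) = 0.19387 m.
|ω_rod| = r ω |cosθ| / √(L² − r² sin²θ) = 0.0625·7.435·0.32227/0.19387 = 0.77244 rad/s.

0.772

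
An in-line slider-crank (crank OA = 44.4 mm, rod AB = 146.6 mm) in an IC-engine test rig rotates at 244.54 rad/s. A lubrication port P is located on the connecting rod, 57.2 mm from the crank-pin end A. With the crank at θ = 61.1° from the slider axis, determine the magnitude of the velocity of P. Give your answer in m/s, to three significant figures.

10.6

ω = 244.5 rad/s.  Crank-pin speed |V_A| = rω = 10.858 m/s, perpendicular to OA.
Rod angle: sinφ = −(r/L) sinθ ⇒ φ = -15.376°; ω_rod = −rω cosθ/√(L²−r²sin²θ) = -37.122 rad/s.
V_P = V_A + ω_rod × AP, with AP = 0.0572 m along the rod.
Components: V_Px = −rω sinθ − a·ω_rod·sinφ = -10.068 m/s;  V_Py = rω cosθ + a·ω_rod·cosφ = +3.1999 m/s.
|V_P| = √(V_Px² + V_Py²) = 10.565 m/s.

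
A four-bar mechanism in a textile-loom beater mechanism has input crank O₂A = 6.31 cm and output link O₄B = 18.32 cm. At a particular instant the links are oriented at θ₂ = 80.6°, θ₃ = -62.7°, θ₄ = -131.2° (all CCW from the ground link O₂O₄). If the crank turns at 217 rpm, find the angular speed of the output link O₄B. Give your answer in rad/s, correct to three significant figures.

5.03

ω₂ = 22.72 rad/s (from 217 rpm).
Differentiating the loop-closure r₂e^{iθ₂}+r₃e^{iθ₃}=r₁+r₄e^{iθ₄} gives r₂ω₂e^{iθ₂}+r₃ω₃e^{iθ₃}=r₄ω₄e^{iθ₄}.
Eliminating the other unknown: ω₄ = r₂ω₂ sin(θ₂−θ₃) / [r₄ sin(θ₄−θ₃)].
Numerator sine = +0.59763; denominator sine = -0.93042.
Result = 0.0631·22.72·(+0.59763) / (0.1832·(-0.93042)) = -5.0274 rad/s; magnitude 5.0274 rad/s.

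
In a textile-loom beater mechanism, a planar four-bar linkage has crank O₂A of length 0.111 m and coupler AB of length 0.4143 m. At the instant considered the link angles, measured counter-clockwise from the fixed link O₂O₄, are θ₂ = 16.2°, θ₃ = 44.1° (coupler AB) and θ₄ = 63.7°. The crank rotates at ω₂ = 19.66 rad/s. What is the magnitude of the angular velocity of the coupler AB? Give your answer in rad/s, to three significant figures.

11.6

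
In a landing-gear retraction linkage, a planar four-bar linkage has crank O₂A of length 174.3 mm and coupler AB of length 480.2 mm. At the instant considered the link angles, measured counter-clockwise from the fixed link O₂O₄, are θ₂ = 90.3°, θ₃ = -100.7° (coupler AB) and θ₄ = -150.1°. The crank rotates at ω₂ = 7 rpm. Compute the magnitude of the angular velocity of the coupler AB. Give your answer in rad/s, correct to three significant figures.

0.305

ω₂ = 0.733 rad/s (from 7 rpm).
Differentiating the loop-closure r₂e^{iθ₂}+r₃e^{iθ₃}=r₁+r₄e^{iθ₄} gives r₂ω₂e^{iθ₂}+r₃ω₃e^{iθ₃}=r₄ω₄e^{iθ₄}.
Eliminating the other unknown: ω₃ = r₂ω₂ sin(θ₄−θ₂) / [r₃ sin(θ₃−θ₄)].
Numerator sine = +0.86949; denominator sine = +0.75927.
Result = 0.1743·0.733·(+0.86949) / (0.4802·(+0.75927)) = +0.3047 rad/s; magnitude 0.3047 rad/s.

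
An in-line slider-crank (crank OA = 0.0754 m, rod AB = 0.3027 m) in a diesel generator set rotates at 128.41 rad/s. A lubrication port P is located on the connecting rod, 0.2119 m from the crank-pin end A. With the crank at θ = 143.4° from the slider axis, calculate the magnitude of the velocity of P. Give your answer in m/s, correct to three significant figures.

5.48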